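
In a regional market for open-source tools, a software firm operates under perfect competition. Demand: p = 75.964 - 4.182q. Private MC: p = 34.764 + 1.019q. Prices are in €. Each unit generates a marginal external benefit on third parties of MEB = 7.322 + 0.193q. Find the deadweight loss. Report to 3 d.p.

Market equilibrium (private): 34.764 + 1.019q = 75.964 - 4.182q → q_m = 7.9216.
Social marginal cost = private MC − MEB = 27.442 + 0.826q.
Set SMC = demand: 27.442 + 0.826q = 75.964 - 4.182q → q* = 9.6889.
Between q* and q_m the wedge demand − SMC runs linearly from 0 to MEB(q_m), so the loss is a triangle.
DWL = ½ × 1.7673 × 8.8509 = 7.8211.

DWL = €7.821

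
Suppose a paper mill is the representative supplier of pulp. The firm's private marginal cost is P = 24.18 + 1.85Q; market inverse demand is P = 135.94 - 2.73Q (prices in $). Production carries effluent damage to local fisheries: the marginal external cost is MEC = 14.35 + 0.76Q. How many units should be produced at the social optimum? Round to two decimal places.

Social marginal cost = private MC + MEC = 38.53 + 2.61Q.
Set SMC = demand: 38.53 + 2.61Q = 135.94 - 2.73Q → Q* = 18.2416.

Q* = 18.24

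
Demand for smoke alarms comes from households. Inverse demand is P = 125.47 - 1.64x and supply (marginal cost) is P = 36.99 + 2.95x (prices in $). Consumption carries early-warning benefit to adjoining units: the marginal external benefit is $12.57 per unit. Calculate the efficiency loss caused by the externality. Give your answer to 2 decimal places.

DWL = $17.21

Market equilibrium (private): 36.99 + 2.95x = 125.47 - 1.64x → x_m = 19.2767.
Social marginal benefit = demand + MEB = 138.04 - 1.64x.
Set SMB = MC: 138.04 - 1.64x = 36.99 + 2.95x → x* = 22.0153.
Between x* and x_m the wedge SMB − MC runs linearly from 0 to MEB(x_m), so the loss is a triangle.
DWL = ½ × 2.7386 × 12.5700 = 17.2121.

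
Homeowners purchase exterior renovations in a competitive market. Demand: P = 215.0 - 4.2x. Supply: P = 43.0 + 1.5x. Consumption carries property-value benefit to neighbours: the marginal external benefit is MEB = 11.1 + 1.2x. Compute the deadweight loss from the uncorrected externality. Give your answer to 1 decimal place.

DWL = 248.7

Market equilibrium (private): 43.0 + 1.5x = 215.0 - 4.2x → x_m = 30.1754.
Social marginal benefit = demand + MEB = 226.1 - 3.0x.
Set SMB = MC: 226.1 - 3.0x = 43.0 + 1.5x → x* = 40.6889.
Between x* and x_m the wedge SMB − MC runs linearly from 0 to MEB(x_m), so the loss is a triangle.
DWL = ½ × 10.5135 × 47.3105 = 248.6995.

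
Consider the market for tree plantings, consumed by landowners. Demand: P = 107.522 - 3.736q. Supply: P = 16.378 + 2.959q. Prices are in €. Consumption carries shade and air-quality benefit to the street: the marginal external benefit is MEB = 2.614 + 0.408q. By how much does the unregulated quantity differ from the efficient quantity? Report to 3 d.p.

1.299 units

Market equilibrium (private): 16.378 + 2.959q = 107.522 - 3.736q → q_m = 13.6137.
Social marginal benefit = demand + MEB = 110.136 - 3.328q.
Set SMB = MC: 110.136 - 3.328q = 16.378 + 2.959q → q* = 14.9130.
Gap = |13.6137 − 14.9130| = 1.2993.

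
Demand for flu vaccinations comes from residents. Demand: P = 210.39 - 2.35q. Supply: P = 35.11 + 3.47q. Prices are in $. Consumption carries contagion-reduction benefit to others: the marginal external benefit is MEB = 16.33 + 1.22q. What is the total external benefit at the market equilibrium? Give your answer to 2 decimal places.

$1045.09

Market equilibrium (private): 35.11 + 3.47q = 210.39 - 2.35q → q_m = 30.1168.
Total external benefit = ∫₀^{q_m} (16.33 + 1.22q) dq = 16.33×30.1168 + ½×1.22×30.1168² = 1045.0905.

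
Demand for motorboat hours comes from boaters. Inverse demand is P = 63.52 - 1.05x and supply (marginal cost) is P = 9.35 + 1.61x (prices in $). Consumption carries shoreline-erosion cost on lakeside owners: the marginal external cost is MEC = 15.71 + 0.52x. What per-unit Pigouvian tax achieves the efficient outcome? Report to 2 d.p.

Social marginal benefit = demand − MEC = 47.81 - 1.57x.
Set SMB = MC: 47.81 - 1.57x = 9.35 + 1.61x → x* = 12.0943.
The Pigouvian tax equals MEC at x*: 15.71 + 0.52×12.0943 = 21.9990.

tax = $22.00 per unit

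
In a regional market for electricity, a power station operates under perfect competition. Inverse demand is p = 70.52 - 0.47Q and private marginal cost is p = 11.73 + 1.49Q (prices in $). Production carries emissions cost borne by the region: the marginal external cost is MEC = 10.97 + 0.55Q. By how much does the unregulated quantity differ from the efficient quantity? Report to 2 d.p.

10.94 units

Market equilibrium (private): 11.73 + 1.49Q = 70.52 - 0.47Q → Q_m = 29.9949.
Social marginal cost = private MC + MEC = 22.70 + 2.04Q.
Set SMC = demand: 22.70 + 2.04Q = 70.52 - 0.47Q → Q* = 19.0518.
Gap = |29.9949 − 19.0518| = 10.9431.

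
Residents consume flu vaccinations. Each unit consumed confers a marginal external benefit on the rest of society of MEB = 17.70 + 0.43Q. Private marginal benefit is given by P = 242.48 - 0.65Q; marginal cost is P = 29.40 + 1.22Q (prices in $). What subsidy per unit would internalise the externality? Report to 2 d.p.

subsidy = $86.61 per unit

Social marginal benefit = demand + MEB = 260.18 - 0.22Q.
Set SMB = MC: 260.18 - 0.22Q = 29.40 + 1.22Q → Q* = 160.2639.
The Pigouvian subsidy equals MEB at Q*: 17.70 + 0.43×160.2639 = 86.6135.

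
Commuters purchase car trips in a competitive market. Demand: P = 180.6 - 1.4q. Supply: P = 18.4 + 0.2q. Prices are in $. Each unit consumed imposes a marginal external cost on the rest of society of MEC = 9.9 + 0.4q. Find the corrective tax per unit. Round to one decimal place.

Social marginal benefit = demand − MEC = 170.7 - 1.8q.
Set SMB = MC: 170.7 - 1.8q = 18.4 + 0.2q → q* = 76.1500.
The Pigouvian tax equals MEC at q*: 9.9 + 0.4×76.1500 = 40.3600.

tax = $40.4 per unit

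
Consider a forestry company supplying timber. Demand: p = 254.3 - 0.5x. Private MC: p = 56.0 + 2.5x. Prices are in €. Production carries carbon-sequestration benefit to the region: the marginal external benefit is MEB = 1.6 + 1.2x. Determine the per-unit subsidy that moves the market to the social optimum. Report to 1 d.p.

Social marginal cost = private MC − MEB = 54.4 + 1.3x.
Set SMC = demand: 54.4 + 1.3x = 254.3 - 0.5x → x* = 111.0556.
The Pigouvian subsidy equals MEB at x*: 1.6 + 1.2×111.0556 = 134.8667.

subsidy = €134.9 per unit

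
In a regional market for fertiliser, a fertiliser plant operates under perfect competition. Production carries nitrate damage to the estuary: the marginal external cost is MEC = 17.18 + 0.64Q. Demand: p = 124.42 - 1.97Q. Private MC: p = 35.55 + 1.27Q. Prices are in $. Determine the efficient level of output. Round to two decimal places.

Q* = 18.48

Social marginal cost = private MC + MEC = 52.73 + 1.91Q.
Set SMC = demand: 52.73 + 1.91Q = 124.42 - 1.97Q → Q* = 18.4768.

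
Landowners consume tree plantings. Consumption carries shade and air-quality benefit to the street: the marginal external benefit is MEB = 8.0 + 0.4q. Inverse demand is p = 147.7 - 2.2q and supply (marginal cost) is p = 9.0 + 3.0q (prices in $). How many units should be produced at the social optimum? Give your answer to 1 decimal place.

q* = 30.6

Social marginal benefit = demand + MEB = 155.7 - 1.8q.
Set SMB = MC: 155.7 - 1.8q = 9.0 + 3.0q → q* = 30.5625.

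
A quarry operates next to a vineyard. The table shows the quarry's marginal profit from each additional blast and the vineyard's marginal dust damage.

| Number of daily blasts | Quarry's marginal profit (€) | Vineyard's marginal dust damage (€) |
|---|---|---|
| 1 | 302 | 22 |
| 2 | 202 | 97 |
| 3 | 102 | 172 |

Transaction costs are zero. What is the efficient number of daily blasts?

Bargaining reaches the level where marginal profit last exceeds marginal dust damage.
That holds through level 2 (202 ≥ 97) but not at 3 (102 < 172).

2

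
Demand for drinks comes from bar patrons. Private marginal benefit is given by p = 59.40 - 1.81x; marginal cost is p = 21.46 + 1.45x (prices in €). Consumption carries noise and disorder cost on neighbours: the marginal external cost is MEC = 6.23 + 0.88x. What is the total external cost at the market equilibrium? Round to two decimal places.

€132.10

Market equilibrium (private): 21.46 + 1.45x = 59.40 - 1.81x → x_m = 11.6380.
Total external cost = ∫₀^{x_m} (6.23 + 0.88x) dx = 6.23×11.6380 + ½×0.88×11.6380² = 132.0997.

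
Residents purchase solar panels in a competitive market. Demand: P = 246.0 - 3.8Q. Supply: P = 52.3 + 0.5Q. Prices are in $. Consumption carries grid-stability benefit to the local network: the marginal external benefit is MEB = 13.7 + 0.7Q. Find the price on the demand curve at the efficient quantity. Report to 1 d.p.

P = $27.1

Social marginal benefit = demand + MEB = 259.7 - 3.1Q.
Set SMB = MC: 259.7 - 3.1Q = 52.3 + 0.5Q → Q* = 57.6111.
Consumer price on the demand curve at Q*: 246.0 − 3.8×57.6111 = 27.0778.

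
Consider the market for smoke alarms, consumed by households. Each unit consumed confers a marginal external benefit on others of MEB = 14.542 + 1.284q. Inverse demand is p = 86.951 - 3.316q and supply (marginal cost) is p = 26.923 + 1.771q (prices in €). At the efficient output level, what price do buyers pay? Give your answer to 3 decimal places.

P = €21.930

Social marginal benefit = demand + MEB = 101.493 - 2.032q.
Set SMB = MC: 101.493 - 2.032q = 26.923 + 1.771q → q* = 19.6082.
Consumer price on the demand curve at q*: 86.951 − 3.316×19.6082 = 21.9302.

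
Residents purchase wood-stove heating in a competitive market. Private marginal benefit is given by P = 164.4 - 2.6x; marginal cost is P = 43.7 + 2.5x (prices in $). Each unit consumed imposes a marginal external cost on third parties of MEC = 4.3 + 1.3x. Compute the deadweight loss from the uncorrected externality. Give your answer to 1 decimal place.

DWL = $96.1

Market equilibrium (private): 43.7 + 2.5x = 164.4 - 2.6x → x_m = 23.6667.
Social marginal benefit = demand − MEC = 160.1 - 3.9x.
Set SMB = MC: 160.1 - 3.9x = 43.7 + 2.5x → x* = 18.1875.
Between x* and x_m the wedge MC − SMB runs linearly from 0 to MEC(x_m), so the loss is a triangle.
DWL = ½ × 5.4792 × 35.0667 = 96.0687.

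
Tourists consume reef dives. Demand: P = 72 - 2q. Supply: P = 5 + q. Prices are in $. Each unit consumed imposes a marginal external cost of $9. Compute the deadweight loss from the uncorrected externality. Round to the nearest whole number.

Market equilibrium (private): 5 + q = 72 - 2q → q_m = 22.3333.
Social marginal benefit = demand − MEC = 63 - 2q.
Set SMB = MC: 63 - 2q = 5 + q → q* = 19.3333.
The loss is the area between SMB and MC from q* to q_m; with linear curves that's a triangle of height MEC(q_m).
DWL = ½ × 3.0000 × 9.0000 = 13.5000.

DWL = $14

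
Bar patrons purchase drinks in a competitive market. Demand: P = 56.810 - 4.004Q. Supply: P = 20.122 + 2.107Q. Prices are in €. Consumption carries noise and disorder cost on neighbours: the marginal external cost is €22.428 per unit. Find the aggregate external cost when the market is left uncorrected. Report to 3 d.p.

€134.649

Market equilibrium (private): 20.122 + 2.107Q = 56.810 - 4.004Q → Q_m = 6.0036.
Total external cost = MEC × Q_m = 22.428 × 6.0036 = 134.6487.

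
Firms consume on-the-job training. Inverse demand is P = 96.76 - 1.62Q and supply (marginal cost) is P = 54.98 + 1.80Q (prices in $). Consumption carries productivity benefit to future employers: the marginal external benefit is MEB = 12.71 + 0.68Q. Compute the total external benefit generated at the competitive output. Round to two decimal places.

$206.01

Market equilibrium (private): 54.98 + 1.80Q = 96.76 - 1.62Q → Q_m = 12.2164.
Total external benefit = ∫₀^{Q_m} (12.71 + 0.68Q) dQ = 12.71×12.2164 + ½×0.68×12.2164² = 206.0122.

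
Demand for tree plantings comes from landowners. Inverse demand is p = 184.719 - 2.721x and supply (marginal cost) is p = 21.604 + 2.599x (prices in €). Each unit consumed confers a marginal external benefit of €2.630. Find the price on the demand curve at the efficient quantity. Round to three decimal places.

P = €99.946

Social marginal benefit = demand + MEB = 187.349 - 2.721x.
Set SMB = MC: 187.349 - 2.721x = 21.604 + 2.599x → x* = 31.1551.
Consumer price on the demand curve at x*: 184.719 − 2.721×31.1551 = 99.9460.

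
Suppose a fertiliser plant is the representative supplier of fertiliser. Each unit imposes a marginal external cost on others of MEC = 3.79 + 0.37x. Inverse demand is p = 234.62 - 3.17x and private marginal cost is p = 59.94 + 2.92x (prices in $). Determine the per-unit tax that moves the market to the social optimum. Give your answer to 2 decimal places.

Social marginal cost = private MC + MEC = 63.73 + 3.29x.
Set SMC = demand: 63.73 + 3.29x = 234.62 - 3.17x → x* = 26.4536.
The Pigouvian tax equals MEC at x*: 3.79 + 0.37×26.4536 = 13.5778.

tax = $13.58 per unit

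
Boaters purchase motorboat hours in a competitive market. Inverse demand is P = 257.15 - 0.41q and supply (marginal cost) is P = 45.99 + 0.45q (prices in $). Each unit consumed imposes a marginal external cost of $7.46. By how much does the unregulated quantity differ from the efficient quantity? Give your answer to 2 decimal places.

Market equilibrium (private): 45.99 + 0.45q = 257.15 - 0.41q → q_m = 245.5349.
Social marginal benefit = demand − MEC = 249.69 - 0.41q.
Set SMB = MC: 249.69 - 0.41q = 45.99 + 0.45q → q* = 236.8605.
Gap = |245.5349 − 236.8605| = 8.6744.

8.67 units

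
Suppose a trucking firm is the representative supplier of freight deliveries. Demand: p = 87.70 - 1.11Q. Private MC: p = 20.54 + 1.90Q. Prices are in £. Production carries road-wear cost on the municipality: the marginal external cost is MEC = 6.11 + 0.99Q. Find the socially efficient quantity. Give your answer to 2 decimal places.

Social marginal cost = private MC + MEC = 26.65 + 2.89Q.
Set SMC = demand: 26.65 + 2.89Q = 87.70 - 1.11Q → Q* = 15.2625.

Q* = 15.26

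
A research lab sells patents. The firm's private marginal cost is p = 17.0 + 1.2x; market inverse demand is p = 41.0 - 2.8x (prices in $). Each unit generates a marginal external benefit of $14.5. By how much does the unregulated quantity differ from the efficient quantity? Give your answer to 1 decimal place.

3.6 units

Market equilibrium (private): 17.0 + 1.2x = 41.0 - 2.8x → x_m = 6.0000.
Social marginal cost = private MC − MEB = 2.5 + 1.2x.
Set SMC = demand: 2.5 + 1.2x = 41.0 - 2.8x → x* = 9.6250.
Gap = |6.0000 − 9.6250| = 3.6250.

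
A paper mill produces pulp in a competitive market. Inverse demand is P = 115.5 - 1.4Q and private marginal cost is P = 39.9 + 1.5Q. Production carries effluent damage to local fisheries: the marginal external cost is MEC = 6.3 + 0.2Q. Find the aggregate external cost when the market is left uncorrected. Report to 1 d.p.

Market equilibrium (private): 39.9 + 1.5Q = 115.5 - 1.4Q → Q_m = 26.0690.
Total external cost = ∫₀^{Q_m} (6.3 + 0.2Q) dQ = 6.3×26.0690 + ½×0.2×26.0690² = 232.1940.

232.2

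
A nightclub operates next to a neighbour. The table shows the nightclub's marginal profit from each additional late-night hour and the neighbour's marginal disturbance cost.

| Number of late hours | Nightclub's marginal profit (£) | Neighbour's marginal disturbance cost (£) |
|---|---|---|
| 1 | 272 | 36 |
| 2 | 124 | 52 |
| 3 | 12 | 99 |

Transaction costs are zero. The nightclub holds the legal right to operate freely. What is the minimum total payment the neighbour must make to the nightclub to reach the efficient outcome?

Left alone the nightclub would choose level 3 (marginal profit stays positive).
Efficient level: k* = 2 (marginal profit ≥ marginal disturbance cost through 2).
The neighbour must at least cover the nightclub's forgone profit from cutting 3→2: 12 = 12.

£12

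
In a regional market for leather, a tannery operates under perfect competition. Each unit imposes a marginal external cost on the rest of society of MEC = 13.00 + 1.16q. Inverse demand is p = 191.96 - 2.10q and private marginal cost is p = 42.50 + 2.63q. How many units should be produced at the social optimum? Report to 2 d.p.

q* = 23.17

Social marginal cost = private MC + MEC = 55.50 + 3.79q.
Set SMC = demand: 55.50 + 3.79q = 191.96 - 2.10q → q* = 23.1681.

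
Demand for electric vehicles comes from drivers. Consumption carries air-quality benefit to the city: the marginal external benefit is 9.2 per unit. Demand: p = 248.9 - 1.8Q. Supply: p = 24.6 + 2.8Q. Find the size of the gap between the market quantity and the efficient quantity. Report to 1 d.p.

2.0 units

Market equilibrium (private): 24.6 + 2.8Q = 248.9 - 1.8Q → Q_m = 48.7609.
Social marginal benefit = demand + MEB = 258.1 - 1.8Q.
Set SMB = MC: 258.1 - 1.8Q = 24.6 + 2.8Q → Q* = 50.7609.
Gap = |48.7609 − 50.7609| = 2.0000.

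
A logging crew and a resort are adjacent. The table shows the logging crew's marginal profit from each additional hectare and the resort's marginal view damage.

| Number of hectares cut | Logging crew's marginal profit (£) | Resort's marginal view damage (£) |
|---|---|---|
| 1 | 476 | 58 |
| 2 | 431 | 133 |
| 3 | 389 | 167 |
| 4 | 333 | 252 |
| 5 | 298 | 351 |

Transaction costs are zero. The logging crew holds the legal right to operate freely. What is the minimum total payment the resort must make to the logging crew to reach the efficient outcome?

£298

Left alone the logging crew would choose level 5 (marginal profit stays positive).
Efficient level: k* = 4 (marginal profit ≥ marginal view damage through 4).
The resort must at least cover the logging crew's forgone profit from cutting 5→4: 298 = 298.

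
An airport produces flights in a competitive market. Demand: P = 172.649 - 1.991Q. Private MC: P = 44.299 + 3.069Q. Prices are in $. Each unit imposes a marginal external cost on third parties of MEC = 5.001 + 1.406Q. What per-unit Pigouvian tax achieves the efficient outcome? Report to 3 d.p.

tax = $31.823 per unit

Social marginal cost = private MC + MEC = 49.300 + 4.475Q.
Set SMC = demand: 49.300 + 4.475Q = 172.649 - 1.991Q → Q* = 19.0766.
The Pigouvian tax equals MEC at Q*: 5.001 + 1.406×19.0766 = 31.8227.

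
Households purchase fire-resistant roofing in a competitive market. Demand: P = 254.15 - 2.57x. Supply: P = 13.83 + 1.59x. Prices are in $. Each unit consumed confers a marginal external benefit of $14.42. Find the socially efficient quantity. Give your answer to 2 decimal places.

Social marginal benefit = demand + MEB = 268.57 - 2.57x.
Set SMB = MC: 268.57 - 2.57x = 13.83 + 1.59x → x* = 61.2356.

x* = 61.24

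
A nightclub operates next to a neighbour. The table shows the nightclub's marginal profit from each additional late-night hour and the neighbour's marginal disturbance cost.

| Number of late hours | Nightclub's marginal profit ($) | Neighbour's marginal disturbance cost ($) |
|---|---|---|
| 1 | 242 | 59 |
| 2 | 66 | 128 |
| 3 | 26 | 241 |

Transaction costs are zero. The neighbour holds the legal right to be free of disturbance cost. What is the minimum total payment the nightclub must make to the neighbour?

$59

Efficient level: marginal profit ≥ marginal disturbance cost through level 1, so k* = 1.
With the neighbour holding the right, the nightclub must at least compensate total damage at k*: 59 = 59.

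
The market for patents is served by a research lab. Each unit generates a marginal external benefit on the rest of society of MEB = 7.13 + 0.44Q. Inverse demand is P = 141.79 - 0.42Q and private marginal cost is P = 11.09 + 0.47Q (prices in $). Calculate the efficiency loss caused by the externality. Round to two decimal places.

Market equilibrium (private): 11.09 + 0.47Q = 141.79 - 0.42Q → Q_m = 146.8539.
Social marginal cost = private MC − MEB = 3.96 + 0.03Q.
Set SMC = demand: 3.96 + 0.03Q = 141.79 - 0.42Q → Q* = 306.2889.
The loss is the area between SMC and demand from Q* to Q_m; with linear curves that's a triangle of height MEB(Q_m).
DWL = ½ × 159.4350 × 71.7457 = 5719.3878.

DWL = $5719.39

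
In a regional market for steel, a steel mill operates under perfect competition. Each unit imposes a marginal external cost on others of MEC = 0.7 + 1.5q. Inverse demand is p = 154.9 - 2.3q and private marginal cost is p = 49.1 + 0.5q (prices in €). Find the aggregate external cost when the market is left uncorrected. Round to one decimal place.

€1097.3

Market equilibrium (private): 49.1 + 0.5q = 154.9 - 2.3q → q_m = 37.7857.
Total external cost = ∫₀^{q_m} (0.7 + 1.5q) dq = 0.7×37.7857 + ½×1.5×37.7857² = 1097.2693.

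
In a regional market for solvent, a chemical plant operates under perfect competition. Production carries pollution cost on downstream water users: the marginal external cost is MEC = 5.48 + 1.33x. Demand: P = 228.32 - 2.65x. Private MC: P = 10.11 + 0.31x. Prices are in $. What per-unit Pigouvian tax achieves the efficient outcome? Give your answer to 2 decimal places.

Social marginal cost = private MC + MEC = 15.59 + 1.64x.
Set SMC = demand: 15.59 + 1.64x = 228.32 - 2.65x → x* = 49.5874.
The Pigouvian tax equals MEC at x*: 5.48 + 1.33×49.5874 = 71.4312.

tax = $71.43 per unit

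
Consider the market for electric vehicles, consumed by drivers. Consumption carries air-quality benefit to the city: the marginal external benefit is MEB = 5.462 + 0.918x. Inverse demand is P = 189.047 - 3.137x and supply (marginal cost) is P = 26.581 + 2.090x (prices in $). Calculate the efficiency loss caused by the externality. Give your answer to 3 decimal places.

DWL = $134.101

Market equilibrium (private): 26.581 + 2.090x = 189.047 - 3.137x → x_m = 31.0821.
Social marginal benefit = demand + MEB = 194.509 - 2.219x.
Set SMB = MC: 194.509 - 2.219x = 26.581 + 2.090x → x* = 38.9715.
The loss is the area between SMB and MC from x* to x_m; with linear curves that's a triangle of height MEB(x_m).
DWL = ½ × 7.8894 × 33.9953 = 134.1013.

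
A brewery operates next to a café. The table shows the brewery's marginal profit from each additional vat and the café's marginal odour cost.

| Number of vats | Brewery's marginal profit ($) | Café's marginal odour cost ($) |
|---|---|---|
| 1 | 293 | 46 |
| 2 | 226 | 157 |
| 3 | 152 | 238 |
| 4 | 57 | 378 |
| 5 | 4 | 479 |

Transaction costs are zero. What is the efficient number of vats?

2

Bargaining reaches the level where marginal profit last exceeds marginal odour cost.
That holds through level 2 (226 ≥ 157) but not at 3 (152 < 238).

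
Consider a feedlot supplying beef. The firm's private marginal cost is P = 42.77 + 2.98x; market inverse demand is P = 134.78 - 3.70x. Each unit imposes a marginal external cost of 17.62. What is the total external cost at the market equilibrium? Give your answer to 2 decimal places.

Market equilibrium (private): 42.77 + 2.98x = 134.78 - 3.70x → x_m = 13.7740.
Total external cost = MEC × x_m = 17.62 × 13.7740 = 242.6979.

242.70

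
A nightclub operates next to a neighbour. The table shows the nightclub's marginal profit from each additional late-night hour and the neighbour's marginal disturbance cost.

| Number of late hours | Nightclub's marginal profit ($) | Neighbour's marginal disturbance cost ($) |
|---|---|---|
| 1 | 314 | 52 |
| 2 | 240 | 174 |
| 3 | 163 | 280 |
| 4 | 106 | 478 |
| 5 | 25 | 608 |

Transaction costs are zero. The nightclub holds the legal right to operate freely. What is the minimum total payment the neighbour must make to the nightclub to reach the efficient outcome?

Left alone the nightclub would choose level 5 (marginal profit stays positive).
Efficient level: k* = 2 (marginal profit ≥ marginal disturbance cost through 2).
The neighbour must at least cover the nightclub's forgone profit from cutting 5→2: 163 + 106 + 25 = 294.

$294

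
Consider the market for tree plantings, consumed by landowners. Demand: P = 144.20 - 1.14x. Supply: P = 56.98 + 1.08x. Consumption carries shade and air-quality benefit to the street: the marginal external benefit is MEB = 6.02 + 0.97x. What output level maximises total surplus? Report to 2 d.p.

Social marginal benefit = demand + MEB = 150.22 - 0.17x.
Set SMB = MC: 150.22 - 0.17x = 56.98 + 1.08x → x* = 74.5920.

x* = 74.59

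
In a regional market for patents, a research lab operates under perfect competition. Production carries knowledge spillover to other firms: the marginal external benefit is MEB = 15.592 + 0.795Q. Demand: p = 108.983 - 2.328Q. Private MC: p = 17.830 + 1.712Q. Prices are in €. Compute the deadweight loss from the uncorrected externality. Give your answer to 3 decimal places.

DWL = €173.222

Market equilibrium (private): 17.830 + 1.712Q = 108.983 - 2.328Q → Q_m = 22.5626.
Social marginal cost = private MC − MEB = 2.238 + 0.917Q.
Set SMC = demand: 2.238 + 0.917Q = 108.983 - 2.328Q → Q* = 32.8952.
The welfare-loss triangle has base |Q_m − Q*| and height MEB(Q_m) (the vertical gap between SMC and demand is zero at Q* and MEB at Q_m).
DWL = ½ × 10.3326 × 33.5293 = 173.2224.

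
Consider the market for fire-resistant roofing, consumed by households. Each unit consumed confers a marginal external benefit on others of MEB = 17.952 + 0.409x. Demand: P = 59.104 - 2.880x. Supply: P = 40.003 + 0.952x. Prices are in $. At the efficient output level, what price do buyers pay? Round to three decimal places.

P = $27.929

Social marginal benefit = demand + MEB = 77.056 - 2.471x.
Set SMB = MC: 77.056 - 2.471x = 40.003 + 0.952x → x* = 10.8247.
Consumer price on the demand curve at x*: 59.104 − 2.880×10.8247 = 27.9289.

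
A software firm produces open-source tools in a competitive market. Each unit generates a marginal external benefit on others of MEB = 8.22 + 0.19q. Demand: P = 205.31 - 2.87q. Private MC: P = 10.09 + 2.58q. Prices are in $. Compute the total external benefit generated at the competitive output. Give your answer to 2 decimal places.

$416.34

Market equilibrium (private): 10.09 + 2.58q = 205.31 - 2.87q → q_m = 35.8202.
Total external benefit = ∫₀^{q_m} (8.22 + 0.19q) dq = 8.22×35.8202 + ½×0.19×35.8202² = 416.3353.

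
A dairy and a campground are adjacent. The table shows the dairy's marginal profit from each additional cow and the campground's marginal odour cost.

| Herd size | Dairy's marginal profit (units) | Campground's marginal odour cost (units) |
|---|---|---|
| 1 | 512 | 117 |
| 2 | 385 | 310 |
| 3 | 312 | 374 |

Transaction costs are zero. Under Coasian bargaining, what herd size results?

Bargaining reaches the level where marginal profit last exceeds marginal odour cost.
That holds through level 2 (385 ≥ 310) but not at 3 (312 < 374).

2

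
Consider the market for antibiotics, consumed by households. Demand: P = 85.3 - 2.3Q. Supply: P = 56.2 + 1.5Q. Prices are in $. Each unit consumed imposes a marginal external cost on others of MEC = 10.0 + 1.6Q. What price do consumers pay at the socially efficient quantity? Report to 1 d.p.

Social marginal benefit = demand − MEC = 75.3 - 3.9Q.
Set SMB = MC: 75.3 - 3.9Q = 56.2 + 1.5Q → Q* = 3.5370.
Consumer price on the demand curve at Q*: 85.3 − 2.3×3.5370 = 77.1649.

P = $77.2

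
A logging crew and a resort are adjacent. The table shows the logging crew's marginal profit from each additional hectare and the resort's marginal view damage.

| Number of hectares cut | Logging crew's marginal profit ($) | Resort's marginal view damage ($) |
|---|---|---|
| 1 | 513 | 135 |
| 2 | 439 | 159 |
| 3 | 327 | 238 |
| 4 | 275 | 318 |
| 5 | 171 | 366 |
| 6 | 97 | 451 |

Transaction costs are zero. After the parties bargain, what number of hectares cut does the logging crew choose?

Bargaining reaches the level where marginal profit last exceeds marginal view damage.
That holds through level 3 (327 ≥ 238) but not at 4 (275 < 318).

3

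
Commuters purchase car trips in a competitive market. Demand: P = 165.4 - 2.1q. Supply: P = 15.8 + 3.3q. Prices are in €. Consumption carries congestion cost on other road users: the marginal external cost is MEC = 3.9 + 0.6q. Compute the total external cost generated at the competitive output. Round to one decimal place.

Market equilibrium (private): 15.8 + 3.3q = 165.4 - 2.1q → q_m = 27.7037.
Total external cost = ∫₀^{q_m} (3.9 + 0.6q) dq = 3.9×27.7037 + ½×0.6×27.7037² = 338.2929.

€338.3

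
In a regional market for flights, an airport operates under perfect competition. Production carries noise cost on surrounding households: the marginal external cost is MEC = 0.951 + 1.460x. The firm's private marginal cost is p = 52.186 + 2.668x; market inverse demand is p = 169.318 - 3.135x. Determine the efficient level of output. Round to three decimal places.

x* = 15.996

Social marginal cost = private MC + MEC = 53.137 + 4.128x.
Set SMC = demand: 53.137 + 4.128x = 169.318 - 3.135x → x* = 15.9963.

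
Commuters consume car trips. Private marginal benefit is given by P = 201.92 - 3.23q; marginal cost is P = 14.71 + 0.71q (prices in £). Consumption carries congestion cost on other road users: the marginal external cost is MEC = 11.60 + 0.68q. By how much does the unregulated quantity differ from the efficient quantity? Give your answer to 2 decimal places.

9.50 units

Market equilibrium (private): 14.71 + 0.71q = 201.92 - 3.23q → q_m = 47.5152.
Social marginal benefit = demand − MEC = 190.32 - 3.91q.
Set SMB = MC: 190.32 - 3.91q = 14.71 + 0.71q → q* = 38.0108.
Gap = |47.5152 − 38.0108| = 9.5044.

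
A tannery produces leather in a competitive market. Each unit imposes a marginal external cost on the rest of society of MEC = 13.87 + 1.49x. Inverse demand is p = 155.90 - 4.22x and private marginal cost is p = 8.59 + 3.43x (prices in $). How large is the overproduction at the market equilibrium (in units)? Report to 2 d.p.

Market equilibrium (private): 8.59 + 3.43x = 155.90 - 4.22x → x_m = 19.2562.
Social marginal cost = private MC + MEC = 22.46 + 4.92x.
Set SMC = demand: 22.46 + 4.92x = 155.90 - 4.22x → x* = 14.5996.
Gap = |19.2562 − 14.5996| = 4.6566.

4.66 units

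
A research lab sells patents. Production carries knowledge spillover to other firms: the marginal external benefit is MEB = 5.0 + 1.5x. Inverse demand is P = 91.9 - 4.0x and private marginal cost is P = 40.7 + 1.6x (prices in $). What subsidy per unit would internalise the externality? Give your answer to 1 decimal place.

subsidy = $25.6 per unit

Social marginal cost = private MC − MEB = 35.7 + 0.1x.
Set SMC = demand: 35.7 + 0.1x = 91.9 - 4.0x → x* = 13.7073.
The Pigouvian subsidy equals MEB at x*: 5.0 + 1.5×13.7073 = 25.5610.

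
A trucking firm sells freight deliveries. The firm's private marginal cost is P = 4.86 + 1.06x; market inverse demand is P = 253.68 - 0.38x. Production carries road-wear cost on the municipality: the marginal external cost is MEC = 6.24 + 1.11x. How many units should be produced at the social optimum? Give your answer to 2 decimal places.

Social marginal cost = private MC + MEC = 11.10 + 2.17x.
Set SMC = demand: 11.10 + 2.17x = 253.68 - 0.38x → x* = 95.1294.

x* = 95.13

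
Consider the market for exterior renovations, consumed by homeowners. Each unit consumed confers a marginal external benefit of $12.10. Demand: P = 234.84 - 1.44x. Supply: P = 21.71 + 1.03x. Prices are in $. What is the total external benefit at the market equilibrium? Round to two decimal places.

$1044.08

Market equilibrium (private): 21.71 + 1.03x = 234.84 - 1.44x → x_m = 86.2874.
Total external benefit = MEB × x_m = 12.10 × 86.2874 = 1044.0775.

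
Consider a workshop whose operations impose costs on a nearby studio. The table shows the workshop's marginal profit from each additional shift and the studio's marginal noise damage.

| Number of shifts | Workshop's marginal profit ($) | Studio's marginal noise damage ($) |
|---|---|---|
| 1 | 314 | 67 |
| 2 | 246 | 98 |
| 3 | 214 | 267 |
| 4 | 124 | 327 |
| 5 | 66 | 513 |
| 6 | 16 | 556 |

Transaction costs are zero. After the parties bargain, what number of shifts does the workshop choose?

Bargaining reaches the level where marginal profit last exceeds marginal noise damage.
That holds through level 2 (246 ≥ 98) but not at 3 (214 < 267).

2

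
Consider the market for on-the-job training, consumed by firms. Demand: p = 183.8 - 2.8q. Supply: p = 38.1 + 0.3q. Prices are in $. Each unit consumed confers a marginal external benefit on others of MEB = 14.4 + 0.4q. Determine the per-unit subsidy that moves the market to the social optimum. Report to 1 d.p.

Social marginal benefit = demand + MEB = 198.2 - 2.4q.
Set SMB = MC: 198.2 - 2.4q = 38.1 + 0.3q → q* = 59.2963.
The Pigouvian subsidy equals MEB at q*: 14.4 + 0.4×59.2963 = 38.1185.

subsidy = $38.1 per unit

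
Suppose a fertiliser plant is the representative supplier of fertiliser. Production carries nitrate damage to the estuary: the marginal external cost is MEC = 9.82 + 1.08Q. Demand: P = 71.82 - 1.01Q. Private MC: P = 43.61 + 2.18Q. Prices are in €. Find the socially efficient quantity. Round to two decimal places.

Q* = 4.31

Social marginal cost = private MC + MEC = 53.43 + 3.26Q.
Set SMC = demand: 53.43 + 3.26Q = 71.82 - 1.01Q → Q* = 4.3068.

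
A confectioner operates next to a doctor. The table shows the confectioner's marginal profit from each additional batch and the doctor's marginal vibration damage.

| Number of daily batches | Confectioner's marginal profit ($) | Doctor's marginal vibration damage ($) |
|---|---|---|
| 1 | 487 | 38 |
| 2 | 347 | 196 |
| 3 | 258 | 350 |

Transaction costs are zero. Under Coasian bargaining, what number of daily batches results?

2

Bargaining reaches the level where marginal profit last exceeds marginal vibration damage.
That holds through level 2 (347 ≥ 196) but not at 3 (258 < 350).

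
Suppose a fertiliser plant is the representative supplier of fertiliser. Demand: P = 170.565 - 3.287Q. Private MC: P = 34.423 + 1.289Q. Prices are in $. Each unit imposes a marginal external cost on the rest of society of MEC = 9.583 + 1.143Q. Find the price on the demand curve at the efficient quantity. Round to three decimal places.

Social marginal cost = private MC + MEC = 44.006 + 2.432Q.
Set SMC = demand: 44.006 + 2.432Q = 170.565 - 3.287Q → Q* = 22.1296.
Consumer price on the demand curve at Q*: 170.565 − 3.287×22.1296 = 97.8250.

P = $97.825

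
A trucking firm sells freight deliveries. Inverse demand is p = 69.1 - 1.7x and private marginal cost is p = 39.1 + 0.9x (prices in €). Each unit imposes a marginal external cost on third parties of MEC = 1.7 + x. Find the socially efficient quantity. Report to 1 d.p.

Social marginal cost = private MC + MEC = 40.8 + 1.9x.
Set SMC = demand: 40.8 + 1.9x = 69.1 - 1.7x → x* = 7.8611.

x* = 7.9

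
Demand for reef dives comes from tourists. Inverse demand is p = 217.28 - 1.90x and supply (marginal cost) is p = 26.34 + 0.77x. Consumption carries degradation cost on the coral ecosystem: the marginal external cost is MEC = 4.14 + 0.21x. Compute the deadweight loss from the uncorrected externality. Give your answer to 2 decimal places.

DWL = 63.72

Market equilibrium (private): 26.34 + 0.77x = 217.28 - 1.90x → x_m = 71.5131.
Social marginal benefit = demand − MEC = 213.14 - 2.11x.
Set SMB = MC: 213.14 - 2.11x = 26.34 + 0.77x → x* = 64.8611.
The welfare-loss triangle has base |x_m − x*| and height MEC(x_m) (the vertical gap between SMB and MC is zero at x* and MEC at x_m).
DWL = ½ × 6.6520 × 19.1578 = 63.7188.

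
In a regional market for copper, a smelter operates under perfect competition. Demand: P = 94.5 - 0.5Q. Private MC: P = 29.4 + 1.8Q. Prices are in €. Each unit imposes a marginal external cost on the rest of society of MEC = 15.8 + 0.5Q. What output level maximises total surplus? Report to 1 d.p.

Q* = 17.6

Social marginal cost = private MC + MEC = 45.2 + 2.3Q.
Set SMC = demand: 45.2 + 2.3Q = 94.5 - 0.5Q → Q* = 17.6071.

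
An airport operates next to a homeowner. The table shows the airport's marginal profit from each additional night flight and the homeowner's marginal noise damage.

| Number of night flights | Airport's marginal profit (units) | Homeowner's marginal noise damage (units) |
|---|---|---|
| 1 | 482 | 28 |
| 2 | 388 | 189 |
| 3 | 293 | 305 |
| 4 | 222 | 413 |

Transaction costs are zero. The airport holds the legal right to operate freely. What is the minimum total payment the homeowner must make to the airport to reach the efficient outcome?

515

Left alone the airport would choose level 4 (marginal profit stays positive).
Efficient level: k* = 2 (marginal profit ≥ marginal noise damage through 2).
The homeowner must at least cover the airport's forgone profit from cutting 4→2: 293 + 222 = 515.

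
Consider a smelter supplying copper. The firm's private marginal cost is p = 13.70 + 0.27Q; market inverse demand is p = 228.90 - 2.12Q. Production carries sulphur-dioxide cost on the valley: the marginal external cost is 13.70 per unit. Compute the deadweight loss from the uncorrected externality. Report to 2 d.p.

DWL = 39.27

Market equilibrium (private): 13.70 + 0.27Q = 228.90 - 2.12Q → Q_m = 90.0418.
Social marginal cost = private MC + MEC = 27.40 + 0.27Q.
Set SMC = demand: 27.40 + 0.27Q = 228.90 - 2.12Q → Q* = 84.3096.
Between Q* and Q_m the wedge SMC − demand runs linearly from 0 to MEC(Q_m), so the loss is a triangle.
DWL = ½ × 5.7322 × 13.7000 = 39.2656.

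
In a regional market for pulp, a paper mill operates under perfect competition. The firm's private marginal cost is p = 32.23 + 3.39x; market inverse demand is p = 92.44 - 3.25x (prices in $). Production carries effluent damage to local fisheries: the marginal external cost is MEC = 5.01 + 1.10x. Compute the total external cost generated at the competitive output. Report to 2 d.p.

Market equilibrium (private): 32.23 + 3.39x = 92.44 - 3.25x → x_m = 9.0678.
Total external cost = ∫₀^{x_m} (5.01 + 1.10x) dx = 5.01×9.0678 + ½×1.10×9.0678² = 90.6534.

$90.65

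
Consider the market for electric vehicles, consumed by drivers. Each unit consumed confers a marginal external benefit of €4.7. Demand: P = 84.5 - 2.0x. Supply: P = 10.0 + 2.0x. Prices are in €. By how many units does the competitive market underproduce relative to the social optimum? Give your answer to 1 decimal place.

1.2 units

Market equilibrium (private): 10.0 + 2.0x = 84.5 - 2.0x → x_m = 18.6250.
Social marginal benefit = demand + MEB = 89.2 - 2.0x.
Set SMB = MC: 89.2 - 2.0x = 10.0 + 2.0x → x* = 19.8000.
Gap = |18.6250 − 19.8000| = 1.1750.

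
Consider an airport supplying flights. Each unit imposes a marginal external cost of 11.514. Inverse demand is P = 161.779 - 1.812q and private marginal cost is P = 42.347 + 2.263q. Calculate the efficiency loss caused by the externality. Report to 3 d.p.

Market equilibrium (private): 42.347 + 2.263q = 161.779 - 1.812q → q_m = 29.3085.
Social marginal cost = private MC + MEC = 53.861 + 2.263q.
Set SMC = demand: 53.861 + 2.263q = 161.779 - 1.812q → q* = 26.4829.
Height of the DWL triangle at q_m is SMC(q_m) − demand(q_m) = MEC(q_m) = 11.5140.
DWL = ½ × 2.8256 × 11.5140 = 16.2670.

DWL = 16.267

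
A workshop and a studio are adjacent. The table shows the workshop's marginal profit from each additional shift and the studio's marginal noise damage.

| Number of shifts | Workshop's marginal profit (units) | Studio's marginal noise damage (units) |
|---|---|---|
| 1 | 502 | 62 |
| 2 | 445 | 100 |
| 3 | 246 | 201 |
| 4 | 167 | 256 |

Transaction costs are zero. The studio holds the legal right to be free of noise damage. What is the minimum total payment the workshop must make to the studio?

363

Efficient level: marginal profit ≥ marginal noise damage through level 3, so k* = 3.
With the studio holding the right, the workshop must at least compensate total damage at k*: 62 + 100 + 201 = 363.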